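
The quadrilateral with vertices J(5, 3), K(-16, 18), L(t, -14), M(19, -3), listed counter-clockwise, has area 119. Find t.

22

Write out the shoelace sum; only the two edges meeting at L involve t:
2·Area = [((-16)·(-14) − t·18) + (t·(-3) − 19·(-14))] + 210
       = -21·t + 700 = 238
⇒ t = 22.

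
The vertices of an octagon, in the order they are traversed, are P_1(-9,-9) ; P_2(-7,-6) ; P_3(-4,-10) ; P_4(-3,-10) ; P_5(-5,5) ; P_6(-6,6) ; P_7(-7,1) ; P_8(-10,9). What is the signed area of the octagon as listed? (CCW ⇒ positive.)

68

Apply the shoelace formula: 2A = Σ (x_i·y_{i+1} − x_{i+1}·y_i), indices taken mod 8.
Cross-terms: -9, 46, 10, -65, 0, 36, -53, 171  ⇒  Σ = 136
Signed area = Σ/2 = 68 (positive ⇒ counter-clockwise traversal).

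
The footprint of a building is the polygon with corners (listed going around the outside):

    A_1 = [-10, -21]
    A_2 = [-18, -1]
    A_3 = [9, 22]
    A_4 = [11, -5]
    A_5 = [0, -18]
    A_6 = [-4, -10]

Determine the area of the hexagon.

Apply the shoelace formula: 2A = Σ (x_i·y_{i+1} − x_{i+1}·y_i), indices taken mod 6.
A_1→A_2: (-10)(-1) − (-18)(-21) = -368
A_2→A_3: (-18)(22) − (9)(-1) = -387
A_3→A_4: (9)(-5) − (11)(22) = -287
A_4→A_5: (11)(-18) − (0)(-5) = -198
A_5→A_6: (0)(-10) − (-4)(-18) = -72
A_6→A_1: (-4)(-21) − (-10)(-10) = -16
Σ = -1328
Area = |Σ|/2 = 664.

664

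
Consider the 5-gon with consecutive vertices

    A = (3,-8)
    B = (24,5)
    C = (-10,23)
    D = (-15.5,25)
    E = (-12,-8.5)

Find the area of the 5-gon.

Cross-terms: 207, 602, 106.5, 431.75, 121.5  ⇒  Σ = 1468.75
Area = |Σ|/2 = 734.375.

734.375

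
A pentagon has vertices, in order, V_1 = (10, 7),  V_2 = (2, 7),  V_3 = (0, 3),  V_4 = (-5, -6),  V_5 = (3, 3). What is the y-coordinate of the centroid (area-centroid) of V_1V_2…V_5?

Apply the shoelace (surveyor's) formula. First the cross-terms c_i = x_i·y_{i+1} − x_{i+1}·y_i:
  56, 6, 15, 3, -9  ⇒  2A = 71, A = 35.5.
Then Σ (y_i + y_{i+1})·c_i = 700, so ȳ = 700 / (6·35.5) = 700/213.

700/213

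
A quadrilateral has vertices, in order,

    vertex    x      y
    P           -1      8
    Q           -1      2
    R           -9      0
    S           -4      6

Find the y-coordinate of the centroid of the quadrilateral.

Apply the surveyor's formula. First the cross-terms c_i = x_i·y_{i+1} − x_{i+1}·y_i:
  6, 18, -54, -26  ⇒  2A = -56, A = -28.
Then Σ (y_i + y_{i+1})·c_i = -592, so ȳ = -592 / (6·(-28)) = 74/21.

74/21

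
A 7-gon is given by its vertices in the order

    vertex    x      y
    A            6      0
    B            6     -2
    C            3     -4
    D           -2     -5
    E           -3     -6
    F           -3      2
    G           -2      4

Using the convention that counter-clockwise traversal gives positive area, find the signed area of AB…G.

-56

Apply the surveyor's formula: 2A = Σ (x_i·y_{i+1} − x_{i+1}·y_i), indices taken mod 7.
Σ = (-12) + (-18) + (-23) + (-3) + (-24) + (-8) + (-24) = -112
Signed area = Σ/2 = -56 (negative ⇒ clockwise traversal).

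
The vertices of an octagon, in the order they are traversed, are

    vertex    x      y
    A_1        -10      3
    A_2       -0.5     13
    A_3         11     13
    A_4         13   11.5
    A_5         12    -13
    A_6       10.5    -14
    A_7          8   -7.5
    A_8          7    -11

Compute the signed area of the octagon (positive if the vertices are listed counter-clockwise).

-375.125

Σ = (-128.5) + (-149.5) + (-42.5) + (-307) + (-31.5) + (33.25) + (-35.5) + (-89) = -750.25
Signed area = Σ/2 = -375.125 (negative ⇒ clockwise traversal).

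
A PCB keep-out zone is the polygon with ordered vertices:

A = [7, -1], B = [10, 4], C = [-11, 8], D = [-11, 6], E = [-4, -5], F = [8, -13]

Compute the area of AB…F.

Apply the surveyor's formula: 2A = Σ (x_i·y_{i+1} − x_{i+1}·y_i), indices taken mod 6.
Cross-terms: 38, 124, 22, 79, 92, 83  ⇒  Σ = 438
Area = |Σ|/2 = 219.

219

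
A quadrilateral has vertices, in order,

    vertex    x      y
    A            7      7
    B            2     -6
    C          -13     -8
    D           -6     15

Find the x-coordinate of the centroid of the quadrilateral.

-250/81

Apply the shoelace (surveyor's) formula. First the cross-terms c_i = x_i·y_{i+1} − x_{i+1}·y_i:
  -56, -94, -243, -147  ⇒  2A = -540, A = -270.
Then Σ (x_i + x_{i+1})·c_i = 5000, so x̄ = 5000 / (6·(-270)) = -250/81.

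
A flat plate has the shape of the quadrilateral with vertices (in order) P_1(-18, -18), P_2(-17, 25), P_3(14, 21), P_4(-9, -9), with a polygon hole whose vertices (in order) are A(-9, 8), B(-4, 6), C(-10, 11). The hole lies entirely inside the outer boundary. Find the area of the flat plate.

693.5

Outer boundary:
Apply the shoelace (surveyor's) formula: 2A = Σ (x_i·y_{i+1} − x_{i+1}·y_i), indices taken mod 4.
Cross-terms: -756, -707, 63, 0  ⇒  Σ = -1400
Area = |Σ|/2 = 700.
Hole:
Cross-terms: -22, 16, 19  ⇒  Σ = 13
Area = |Σ|/2 = 6.5.
Net area = 700 − 6.5 = 693.5.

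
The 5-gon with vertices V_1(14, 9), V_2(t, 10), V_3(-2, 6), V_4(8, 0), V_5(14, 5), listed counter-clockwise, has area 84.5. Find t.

13

The doubled signed area Σ (x_i y_{i+1} − x_{i+1} y_i) is linear in t.
With t=0 it equals 208; the coefficient of t is -3 (from the two edges through V_2).
So -3·t + 208 = 2·84.5 = 169 ⇒ t = 13.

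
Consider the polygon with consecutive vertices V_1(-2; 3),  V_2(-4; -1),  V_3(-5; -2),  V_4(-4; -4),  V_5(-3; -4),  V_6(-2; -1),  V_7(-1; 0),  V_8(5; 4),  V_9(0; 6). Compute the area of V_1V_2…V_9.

V_1→V_2: (-2)(-1) − (-4)(3) = 14
V_2→V_3: (-4)(-2) − (-5)(-1) = 3
V_3→V_4: (-5)(-4) − (-4)(-2) = 12
V_4→V_5: (-4)(-4) − (-3)(-4) = 4
V_5→V_6: (-3)(-1) − (-2)(-4) = -5
V_6→V_7: (-2)(0) − (-1)(-1) = -1
V_7→V_8: (-1)(4) − (5)(0) = -4
V_8→V_9: (5)(6) − (0)(4) = 30
V_9→V_1: (0)(3) − (-2)(6) = 12
Σ = 65
Area = |Σ|/2 = 32.5.

32.5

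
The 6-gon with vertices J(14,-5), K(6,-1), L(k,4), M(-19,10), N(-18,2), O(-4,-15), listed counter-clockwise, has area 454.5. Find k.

Write out the shoelace sum; only the two edges meeting at L involve k:
2·Area = [(6·4 − k·(-1)) + (k·10 − (-19)·4)] + 666
       = 11·k + 766 = 909
⇒ k = 13.

13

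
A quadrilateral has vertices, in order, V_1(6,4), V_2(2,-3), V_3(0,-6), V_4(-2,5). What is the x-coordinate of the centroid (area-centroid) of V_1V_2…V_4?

15/11

Apply the shoelace formula. First the cross-terms c_i = x_i·y_{i+1} − x_{i+1}·y_i:
  -26, -12, -12, -38  ⇒  2A = -88, A = -44.
Then Σ (x_i + x_{i+1})·c_i = -360, so x̄ = -360 / (6·(-44)) = 15/11.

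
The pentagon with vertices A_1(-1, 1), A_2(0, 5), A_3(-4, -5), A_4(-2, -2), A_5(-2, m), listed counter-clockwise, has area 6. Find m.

-5

Write out the shoelace sum; only the two edges meeting at A_5 involve m:
2·Area = [((-2)·m − (-2)·(-2)) + ((-2)·1 − (-1)·m)] + 13
       = -1·m + 7 = 12
⇒ m = -5.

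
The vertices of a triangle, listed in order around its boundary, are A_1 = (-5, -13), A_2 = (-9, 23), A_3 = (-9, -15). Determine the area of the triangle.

Apply the surveyor's formula: 2A = Σ (x_i·y_{i+1} − x_{i+1}·y_i), indices taken mod 3.
A_1→A_2: (-5)(23) − (-9)(-13) = -232
A_2→A_3: (-9)(-15) − (-9)(23) = 342
A_3→A_1: (-9)(-13) − (-5)(-15) = 42
Σ = 152
Area = |Σ|/2 = 76.

76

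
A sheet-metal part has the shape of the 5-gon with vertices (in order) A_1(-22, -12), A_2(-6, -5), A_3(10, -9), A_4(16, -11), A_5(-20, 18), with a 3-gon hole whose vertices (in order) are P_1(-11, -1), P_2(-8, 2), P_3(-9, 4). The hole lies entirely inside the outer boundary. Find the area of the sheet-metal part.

435.5

Outer boundary:
Apply Gauss's area formula: 2A = Σ (x_i·y_{i+1} − x_{i+1}·y_i), indices taken mod 5.
Σ = (38) + (104) + (34) + (68) + (636) = 880
Area = |Σ|/2 = 440.
Hole:
Apply the shoelace formula: 2A = Σ (x_i·y_{i+1} − x_{i+1}·y_i), indices taken mod 3.
Σ = (-30) + (-14) + (53) = 9
Area = |Σ|/2 = 4.5.
Net area = 440 − 4.5 = 435.5.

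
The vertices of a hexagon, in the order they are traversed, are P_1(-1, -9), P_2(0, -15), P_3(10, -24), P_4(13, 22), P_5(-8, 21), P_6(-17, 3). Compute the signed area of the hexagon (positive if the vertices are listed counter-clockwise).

817.5

Σ = (15) + (150) + (532) + (449) + (333) + (156) = 1635
Signed area = Σ/2 = 817.5 (positive ⇒ counter-clockwise traversal).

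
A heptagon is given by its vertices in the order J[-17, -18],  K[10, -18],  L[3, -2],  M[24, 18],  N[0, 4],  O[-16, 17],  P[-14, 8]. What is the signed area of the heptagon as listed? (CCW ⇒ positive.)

640

Apply Gauss's area formula: 2A = Σ (x_i·y_{i+1} − x_{i+1}·y_i), indices taken mod 7.
Σ = (486) + (34) + (102) + (96) + (64) + (110) + (388) = 1280
Signed area = Σ/2 = 640 (positive ⇒ counter-clockwise traversal).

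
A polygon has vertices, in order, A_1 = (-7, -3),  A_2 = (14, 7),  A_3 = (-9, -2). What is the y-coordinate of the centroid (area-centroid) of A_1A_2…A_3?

2/3

Apply the surveyor's formula. First the cross-terms c_i = x_i·y_{i+1} − x_{i+1}·y_i:
  -7, 35, 13  ⇒  2A = 41, A = 20.5.
Then Σ (y_i + y_{i+1})·c_i = 82, so ȳ = 82 / (6·20.5) = 2/3.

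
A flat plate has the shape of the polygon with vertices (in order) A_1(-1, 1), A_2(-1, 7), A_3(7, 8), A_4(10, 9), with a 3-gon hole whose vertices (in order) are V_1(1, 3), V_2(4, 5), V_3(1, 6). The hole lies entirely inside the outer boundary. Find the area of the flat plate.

26

Outer boundary:
Apply the surveyor's formula: 2A = Σ (x_i·y_{i+1} − x_{i+1}·y_i), indices taken mod 4.
Σ = (-6) + (-57) + (-17) + (19) = -61
Area = |Σ|/2 = 30.5.
Hole:
Apply the shoelace (surveyor's) formula: 2A = Σ (x_i·y_{i+1} − x_{i+1}·y_i), indices taken mod 3.
Σ = (-7) + (19) + (-3) = 9
Area = |Σ|/2 = 4.5.
Net area = 30.5 − 4.5 = 26.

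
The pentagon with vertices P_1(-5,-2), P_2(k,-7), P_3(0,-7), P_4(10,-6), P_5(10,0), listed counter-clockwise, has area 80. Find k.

-3

The doubled signed area Σ (x_i y_{i+1} − x_{i+1} y_i) is linear in k.
With k=0 it equals 145; the coefficient of k is -5 (from the two edges through P_2).
So -5·k + 145 = 2·80 = 160 ⇒ k = -3.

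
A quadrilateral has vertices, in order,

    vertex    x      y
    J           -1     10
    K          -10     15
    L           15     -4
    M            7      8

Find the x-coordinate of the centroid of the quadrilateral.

932/189

Apply the surveyor's formula. First the cross-terms c_i = x_i·y_{i+1} − x_{i+1}·y_i:
  85, -185, 148, 78  ⇒  2A = 126, A = 63.
Then Σ (x_i + x_{i+1})·c_i = 1864, so x̄ = 1864 / (6·63) = 932/189.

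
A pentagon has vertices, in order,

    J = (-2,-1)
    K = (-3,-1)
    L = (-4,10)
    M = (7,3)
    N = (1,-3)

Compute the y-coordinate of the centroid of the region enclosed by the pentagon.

Apply the shoelace (surveyor's) formula. First the cross-terms c_i = x_i·y_{i+1} − x_{i+1}·y_i:
  -1, -34, -82, -24, -7  ⇒  2A = -148, A = -74.
Then Σ (y_i + y_{i+1})·c_i = -1342, so ȳ = -1342 / (6·(-74)) = 671/222.

671/222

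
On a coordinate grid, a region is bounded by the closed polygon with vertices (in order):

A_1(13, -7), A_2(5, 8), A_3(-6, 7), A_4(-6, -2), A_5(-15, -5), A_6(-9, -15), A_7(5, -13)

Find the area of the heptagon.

391

Apply the shoelace formula: 2A = Σ (x_i·y_{i+1} − x_{i+1}·y_i), indices taken mod 7.
Σ = (139) + (83) + (54) + (0) + (180) + (192) + (134) = 782
Area = |Σ|/2 = 391.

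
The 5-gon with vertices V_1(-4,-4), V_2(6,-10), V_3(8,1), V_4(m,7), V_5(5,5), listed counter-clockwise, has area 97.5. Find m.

6

The doubled signed area Σ (x_i y_{i+1} − x_{i+1} y_i) is linear in m.
With m=0 it equals 171; the coefficient of m is 4 (from the two edges through V_4).
So 4·m + 171 = 2·97.5 = 195 ⇒ m = 6.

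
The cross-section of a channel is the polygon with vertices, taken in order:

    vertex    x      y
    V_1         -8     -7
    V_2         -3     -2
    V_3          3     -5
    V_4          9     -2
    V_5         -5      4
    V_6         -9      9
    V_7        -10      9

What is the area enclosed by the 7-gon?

111.5

Apply Gauss's area formula: 2A = Σ (x_i·y_{i+1} − x_{i+1}·y_i), indices taken mod 7.
Σ = (-5) + (21) + (39) + (26) + (-9) + (9) + (142) = 223
Area = |Σ|/2 = 111.5.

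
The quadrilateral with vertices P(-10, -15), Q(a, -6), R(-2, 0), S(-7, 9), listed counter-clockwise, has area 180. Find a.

The doubled signed area Σ (x_i y_{i+1} − x_{i+1} y_i) is linear in a.
With a=0 it equals 225; the coefficient of a is 15 (from the two edges through Q).
So 15·a + 225 = 2·180 = 360 ⇒ a = 9.

9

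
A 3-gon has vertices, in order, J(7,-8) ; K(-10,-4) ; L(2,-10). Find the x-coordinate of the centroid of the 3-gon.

Apply the shoelace formula. First the cross-terms c_i = x_i·y_{i+1} − x_{i+1}·y_i:
  -108, 108, 54  ⇒  2A = 54, A = 27.
Then Σ (x_i + x_{i+1})·c_i = -54, so x̄ = -54 / (6·27) = -1/3.

-1/3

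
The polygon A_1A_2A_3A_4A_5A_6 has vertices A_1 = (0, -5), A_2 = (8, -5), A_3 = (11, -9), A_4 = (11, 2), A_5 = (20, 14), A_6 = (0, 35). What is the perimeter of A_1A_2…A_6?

108

|A_1A_2| = √((8)² + (0)²) = √64 = 8
|A_2A_3| = √((3)² + (-4)²) = √25 = 5
|A_3A_4| = √((0)² + (11)²) = √121 = 11
|A_4A_5| = √((9)² + (12)²) = √225 = 15
|A_5A_6| = √((-20)² + (21)²) = √841 = 29
|A_6A_1| = √((0)² + (-40)²) = √1600 = 40
Perimeter = 8 + 5 + 11 + 15 + 29 + 40 = 108.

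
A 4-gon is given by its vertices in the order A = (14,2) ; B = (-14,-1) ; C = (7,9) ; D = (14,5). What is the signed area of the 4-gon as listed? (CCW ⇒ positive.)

-119

Apply the shoelace formula: 2A = Σ (x_i·y_{i+1} − x_{i+1}·y_i), indices taken mod 4.
Σ = (14) + (-119) + (-91) + (-42) = -238
Signed area = Σ/2 = -119 (negative ⇒ clockwise traversal).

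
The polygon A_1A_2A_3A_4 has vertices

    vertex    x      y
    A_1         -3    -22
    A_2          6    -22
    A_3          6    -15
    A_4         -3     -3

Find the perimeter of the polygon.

50

|A_1A_2| = √((9)² + (0)²) = √81 = 9
|A_2A_3| = √((0)² + (7)²) = √49 = 7
|A_3A_4| = √((-9)² + (12)²) = √225 = 15
|A_4A_1| = √((0)² + (-19)²) = √361 = 19
Perimeter = 9 + 7 + 15 + 19 = 50.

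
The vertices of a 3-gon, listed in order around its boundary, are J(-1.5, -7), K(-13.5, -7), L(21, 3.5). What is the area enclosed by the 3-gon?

63

Apply the surveyor's formula: 2A = Σ (x_i·y_{i+1} − x_{i+1}·y_i), indices taken mod 3.
Σ = (-84) + (99.75) + (-141.75) = -126
Area = |Σ|/2 = 63.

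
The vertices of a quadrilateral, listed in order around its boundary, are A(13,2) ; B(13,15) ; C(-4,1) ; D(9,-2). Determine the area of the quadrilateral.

142.5

Apply the surveyor's formula: 2A = Σ (x_i·y_{i+1} − x_{i+1}·y_i), indices taken mod 4.
Σ = (169) + (73) + (-1) + (44) = 285
Area = |Σ|/2 = 142.5.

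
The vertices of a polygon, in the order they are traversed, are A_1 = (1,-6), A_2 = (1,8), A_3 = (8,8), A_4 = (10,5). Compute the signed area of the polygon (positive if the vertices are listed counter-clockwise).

A_1→A_2: (1)(8) − (1)(-6) = 14
A_2→A_3: (1)(8) − (8)(8) = -56
A_3→A_4: (8)(5) − (10)(8) = -40
A_4→A_1: (10)(-6) − (1)(5) = -65
Σ = -147
Signed area = Σ/2 = -73.5 (negative ⇒ clockwise traversal).

-73.5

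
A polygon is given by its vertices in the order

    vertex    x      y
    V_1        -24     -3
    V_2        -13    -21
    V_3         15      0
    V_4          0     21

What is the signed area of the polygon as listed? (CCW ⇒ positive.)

799.5

Apply the shoelace (surveyor's) formula: 2A = Σ (x_i·y_{i+1} − x_{i+1}·y_i), indices taken mod 4.
V_1→V_2: (-24)(-21) − (-13)(-3) = 465
V_2→V_3: (-13)(0) − (15)(-21) = 315
V_3→V_4: (15)(21) − (0)(0) = 315
V_4→V_1: (0)(-3) − (-24)(21) = 504
Σ = 1599
Signed area = Σ/2 = 799.5 (positive ⇒ counter-clockwise traversal).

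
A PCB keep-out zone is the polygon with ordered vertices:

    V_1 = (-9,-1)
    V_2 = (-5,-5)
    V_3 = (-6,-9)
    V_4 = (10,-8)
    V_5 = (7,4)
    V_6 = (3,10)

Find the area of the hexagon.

217

Σ = (40) + (15) + (138) + (96) + (58) + (87) = 434
Area = |Σ|/2 = 217.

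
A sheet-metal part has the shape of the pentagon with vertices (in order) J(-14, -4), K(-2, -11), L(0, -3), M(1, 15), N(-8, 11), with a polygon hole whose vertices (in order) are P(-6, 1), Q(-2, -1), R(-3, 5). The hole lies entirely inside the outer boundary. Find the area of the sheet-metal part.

225

Outer boundary:
Cross-terms: 146, 6, 3, 131, 186  ⇒  Σ = 472
Area = |Σ|/2 = 236.
Hole:
Apply the surveyor's formula: 2A = Σ (x_i·y_{i+1} − x_{i+1}·y_i), indices taken mod 3.
Σ = (8) + (-13) + (27) = 22
Area = |Σ|/2 = 11.
Net area = 236 − 11 = 225.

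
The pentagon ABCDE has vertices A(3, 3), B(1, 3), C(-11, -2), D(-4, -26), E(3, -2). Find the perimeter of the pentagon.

70

|AB| = √((-2)² + (0)²) = √4 = 2
|BC| = √((-12)² + (-5)²) = √169 = 13
|CD| = √((7)² + (-24)²) = √625 = 25
|DE| = √((7)² + (24)²) = √625 = 25
|EA| = √((0)² + (5)²) = √25 = 5
Perimeter = 2 + 13 + 25 + 25 + 5 = 70.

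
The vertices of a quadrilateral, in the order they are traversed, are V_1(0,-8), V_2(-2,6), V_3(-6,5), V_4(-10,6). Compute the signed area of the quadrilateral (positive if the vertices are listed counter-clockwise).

52

V_1→V_2: (0)(6) − (-2)(-8) = -16
V_2→V_3: (-2)(5) − (-6)(6) = 26
V_3→V_4: (-6)(6) − (-10)(5) = 14
V_4→V_1: (-10)(-8) − (0)(6) = 80
Σ = 104
Signed area = Σ/2 = 52 (positive ⇒ counter-clockwise traversal).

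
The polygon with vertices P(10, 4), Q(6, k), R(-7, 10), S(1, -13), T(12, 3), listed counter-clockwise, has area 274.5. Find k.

The doubled signed area Σ (x_i y_{i+1} − x_{i+1} y_i) is linear in k.
With k=0 it equals 294; the coefficient of k is 17 (from the two edges through Q).
So 17·k + 294 = 2·274.5 = 549 ⇒ k = 15.

15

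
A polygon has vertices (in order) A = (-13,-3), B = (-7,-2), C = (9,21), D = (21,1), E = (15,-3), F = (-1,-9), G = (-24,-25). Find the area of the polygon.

Apply Gauss's area formula: 2A = Σ (x_i·y_{i+1} − x_{i+1}·y_i), indices taken mod 7.
A→B: (-13)(-2) − (-7)(-3) = 5
B→C: (-7)(21) − (9)(-2) = -129
C→D: (9)(1) − (21)(21) = -432
D→E: (21)(-3) − (15)(1) = -78
E→F: (15)(-9) − (-1)(-3) = -138
F→G: (-1)(-25) − (-24)(-9) = -191
G→A: (-24)(-3) − (-13)(-25) = -253
Σ = -1216
Area = |Σ|/2 = 608.

608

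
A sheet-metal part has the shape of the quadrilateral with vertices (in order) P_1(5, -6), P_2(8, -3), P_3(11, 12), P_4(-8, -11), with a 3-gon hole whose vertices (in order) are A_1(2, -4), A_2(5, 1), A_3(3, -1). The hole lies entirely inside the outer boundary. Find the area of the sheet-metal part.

Outer boundary:
Cross-terms: 33, 129, -25, 103  ⇒  Σ = 240
Area = |Σ|/2 = 120.
Hole:
Σ = (22) + (-8) + (-10) = 4
Area = |Σ|/2 = 2.
Net area = 120 − 2 = 118.

118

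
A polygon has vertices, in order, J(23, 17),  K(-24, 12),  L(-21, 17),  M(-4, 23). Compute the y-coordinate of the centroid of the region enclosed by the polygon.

52/3

Apply the shoelace (surveyor's) formula. First the cross-terms c_i = x_i·y_{i+1} − x_{i+1}·y_i:
  684, -156, -415, -597  ⇒  2A = -484, A = -242.
Then Σ (y_i + y_{i+1})·c_i = -25168, so ȳ = -25168 / (6·(-242)) = 52/3.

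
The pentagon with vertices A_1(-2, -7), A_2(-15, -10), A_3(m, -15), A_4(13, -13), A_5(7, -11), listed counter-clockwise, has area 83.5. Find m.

The doubled signed area Σ (x_i y_{i+1} − x_{i+1} y_i) is linear in m.
With m=0 it equals 212; the coefficient of m is -3 (from the two edges through A_3).
So -3·m + 212 = 2·83.5 = 167 ⇒ m = 15.

15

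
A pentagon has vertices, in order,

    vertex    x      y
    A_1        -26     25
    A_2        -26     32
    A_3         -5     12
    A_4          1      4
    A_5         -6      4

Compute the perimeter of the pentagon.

82

|A_1A_2| = √((0)² + (7)²) = √49 = 7
|A_2A_3| = √((21)² + (-20)²) = √841 = 29
|A_3A_4| = √((6)² + (-8)²) = √100 = 10
|A_4A_5| = √((-7)² + (0)²) = √49 = 7
|A_5A_1| = √((-20)² + (21)²) = √841 = 29
Perimeter = 7 + 29 + 10 + 7 + 29 = 82.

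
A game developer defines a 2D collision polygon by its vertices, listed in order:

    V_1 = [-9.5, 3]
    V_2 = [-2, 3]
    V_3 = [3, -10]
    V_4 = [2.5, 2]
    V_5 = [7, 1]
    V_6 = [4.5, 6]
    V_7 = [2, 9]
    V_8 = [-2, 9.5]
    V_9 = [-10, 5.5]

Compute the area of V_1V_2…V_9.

108.625

V_1→V_2: (-9.5)(3) − (-2)(3) = -22.5
V_2→V_3: (-2)(-10) − (3)(3) = 11
V_3→V_4: (3)(2) − (2.5)(-10) = 31
V_4→V_5: (2.5)(1) − (7)(2) = -11.5
V_5→V_6: (7)(6) − (4.5)(1) = 37.5
V_6→V_7: (4.5)(9) − (2)(6) = 28.5
V_7→V_8: (2)(9.5) − (-2)(9) = 37
V_8→V_9: (-2)(5.5) − (-10)(9.5) = 84
V_9→V_1: (-10)(3) − (-9.5)(5.5) = 22.25
Σ = 217.25
Area = |Σ|/2 = 108.625.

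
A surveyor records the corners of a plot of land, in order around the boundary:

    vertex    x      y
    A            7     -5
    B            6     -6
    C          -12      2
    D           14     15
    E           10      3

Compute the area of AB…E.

Apply the shoelace formula: 2A = Σ (x_i·y_{i+1} − x_{i+1}·y_i), indices taken mod 5.
Σ = (-12) + (-60) + (-208) + (-108) + (-71) = -459
Area = |Σ|/2 = 229.5.

229.5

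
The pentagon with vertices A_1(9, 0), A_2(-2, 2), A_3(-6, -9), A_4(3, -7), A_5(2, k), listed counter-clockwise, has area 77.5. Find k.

-4

The doubled signed area Σ (x_i y_{i+1} − x_{i+1} y_i) is linear in k.
With k=0 it equals 131; the coefficient of k is -6 (from the two edges through A_5).
So -6·k + 131 = 2·77.5 = 155 ⇒ k = -4.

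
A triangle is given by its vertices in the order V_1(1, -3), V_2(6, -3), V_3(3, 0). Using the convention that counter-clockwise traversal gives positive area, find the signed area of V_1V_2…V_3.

7.5

Σ = (15) + (9) + (-9) = 15
Signed area = Σ/2 = 7.5 (positive ⇒ counter-clockwise traversal).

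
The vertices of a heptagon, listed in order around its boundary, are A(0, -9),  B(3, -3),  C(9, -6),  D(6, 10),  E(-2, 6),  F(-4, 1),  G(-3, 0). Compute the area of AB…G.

135

Apply Gauss's area formula: 2A = Σ (x_i·y_{i+1} − x_{i+1}·y_i), indices taken mod 7.
Σ = (27) + (9) + (126) + (56) + (22) + (3) + (27) = 270
Area = |Σ|/2 = 135.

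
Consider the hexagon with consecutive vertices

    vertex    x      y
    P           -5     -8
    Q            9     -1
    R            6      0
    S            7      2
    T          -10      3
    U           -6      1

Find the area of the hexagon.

98.5

Apply the surveyor's formula: 2A = Σ (x_i·y_{i+1} − x_{i+1}·y_i), indices taken mod 6.
P→Q: (-5)(-1) − (9)(-8) = 77
Q→R: (9)(0) − (6)(-1) = 6
R→S: (6)(2) − (7)(0) = 12
S→T: (7)(3) − (-10)(2) = 41
T→U: (-10)(1) − (-6)(3) = 8
U→P: (-6)(-8) − (-5)(1) = 53
Σ = 197
Area = |Σ|/2 = 98.5.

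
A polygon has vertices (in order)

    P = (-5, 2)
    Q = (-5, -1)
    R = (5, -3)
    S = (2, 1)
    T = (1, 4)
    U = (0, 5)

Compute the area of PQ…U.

41.5

Apply the shoelace (surveyor's) formula: 2A = Σ (x_i·y_{i+1} − x_{i+1}·y_i), indices taken mod 6.
Σ = (15) + (20) + (11) + (7) + (5) + (25) = 83
Area = |Σ|/2 = 41.5.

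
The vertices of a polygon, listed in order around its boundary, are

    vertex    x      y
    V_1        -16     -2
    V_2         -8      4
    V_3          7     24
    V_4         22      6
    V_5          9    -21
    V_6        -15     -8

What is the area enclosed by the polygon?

V_1→V_2: (-16)(4) − (-8)(-2) = -80
V_2→V_3: (-8)(24) − (7)(4) = -220
V_3→V_4: (7)(6) − (22)(24) = -486
V_4→V_5: (22)(-21) − (9)(6) = -516
V_5→V_6: (9)(-8) − (-15)(-21) = -387
V_6→V_1: (-15)(-2) − (-16)(-8) = -98
Σ = -1787
Area = |Σ|/2 = 893.5.

893.5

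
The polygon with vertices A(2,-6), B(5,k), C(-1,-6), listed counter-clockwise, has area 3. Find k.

The doubled signed area Σ (x_i y_{i+1} − x_{i+1} y_i) is linear in k.
With k=0 it equals 18; the coefficient of k is 3 (from the two edges through B).
So 3·k + 18 = 2·3 = 6 ⇒ k = -4.

-4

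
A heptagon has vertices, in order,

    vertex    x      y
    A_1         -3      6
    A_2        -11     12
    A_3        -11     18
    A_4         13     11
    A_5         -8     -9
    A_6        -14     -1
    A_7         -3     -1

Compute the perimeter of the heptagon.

98

|A_1A_2| = √((-8)² + (6)²) = √100 = 10
|A_2A_3| = √((0)² + (6)²) = √36 = 6
|A_3A_4| = √((24)² + (-7)²) = √625 = 25
|A_4A_5| = √((-21)² + (-20)²) = √841 = 29
|A_5A_6| = √((-6)² + (8)²) = √100 = 10
|A_6A_7| = √((11)² + (0)²) = √121 = 11
|A_7A_1| = √((0)² + (7)²) = √49 = 7
Perimeter = 10 + 6 + 25 + 29 + 10 + 11 + 7 = 98.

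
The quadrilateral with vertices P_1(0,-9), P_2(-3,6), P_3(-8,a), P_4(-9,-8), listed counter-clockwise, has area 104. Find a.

The doubled signed area Σ (x_i y_{i+1} − x_{i+1} y_i) is linear in a.
With a=0 it equals 166; the coefficient of a is 6 (from the two edges through P_3).
So 6·a + 166 = 2·104 = 208 ⇒ a = 7.

7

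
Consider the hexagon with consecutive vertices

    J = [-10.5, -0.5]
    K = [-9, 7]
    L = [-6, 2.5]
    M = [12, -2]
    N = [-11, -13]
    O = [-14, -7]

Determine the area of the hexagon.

Σ = (-78) + (19.5) + (-18) + (-178) + (-105) + (-66.5) = -426
Area = |Σ|/2 = 213.

213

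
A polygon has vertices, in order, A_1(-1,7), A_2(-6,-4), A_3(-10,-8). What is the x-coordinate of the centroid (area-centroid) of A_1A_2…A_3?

Apply the surveyor's formula. First the cross-terms c_i = x_i·y_{i+1} − x_{i+1}·y_i:
  46, 8, -78  ⇒  2A = -24, A = -12.
Then Σ (x_i + x_{i+1})·c_i = 408, so x̄ = 408 / (6·(-12)) = -17/3.

-17/3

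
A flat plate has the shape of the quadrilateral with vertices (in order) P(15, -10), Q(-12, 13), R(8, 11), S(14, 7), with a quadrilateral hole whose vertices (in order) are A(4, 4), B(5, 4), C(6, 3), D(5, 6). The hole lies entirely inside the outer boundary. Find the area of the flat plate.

250

Outer boundary:
Apply the shoelace formula: 2A = Σ (x_i·y_{i+1} − x_{i+1}·y_i), indices taken mod 4.
P→Q: (15)(13) − (-12)(-10) = 75
Q→R: (-12)(11) − (8)(13) = -236
R→S: (8)(7) − (14)(11) = -98
S→P: (14)(-10) − (15)(7) = -245
Σ = -504
Area = |Σ|/2 = 252.
Hole:
Apply Gauss's area formula: 2A = Σ (x_i·y_{i+1} − x_{i+1}·y_i), indices taken mod 4.
Cross-terms: -4, -9, 21, -4  ⇒  Σ = 4
Area = |Σ|/2 = 2.
Net area = 252 − 2 = 250.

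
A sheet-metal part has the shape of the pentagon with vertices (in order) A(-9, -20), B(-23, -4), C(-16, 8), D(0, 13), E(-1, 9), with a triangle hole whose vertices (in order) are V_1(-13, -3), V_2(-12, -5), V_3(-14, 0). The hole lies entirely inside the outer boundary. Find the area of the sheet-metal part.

382.5

Outer boundary:
Apply the surveyor's formula: 2A = Σ (x_i·y_{i+1} − x_{i+1}·y_i), indices taken mod 5.
Σ = (-424) + (-248) + (-208) + (13) + (101) = -766
Area = |Σ|/2 = 383.
Hole:
Σ = (29) + (-70) + (42) = 1
Area = |Σ|/2 = 0.5.
Net area = 383 − 0.5 = 382.5.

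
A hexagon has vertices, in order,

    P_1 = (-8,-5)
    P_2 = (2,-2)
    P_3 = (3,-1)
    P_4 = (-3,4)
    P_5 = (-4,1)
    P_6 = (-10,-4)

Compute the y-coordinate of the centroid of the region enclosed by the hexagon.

-1.1875

Apply the shoelace (surveyor's) formula. First the cross-terms c_i = x_i·y_{i+1} − x_{i+1}·y_i:
  26, 4, 9, 13, 26, 18  ⇒  2A = 96, A = 48.
Then Σ (y_i + y_{i+1})·c_i = -342, so ȳ = -342 / (6·48) = -1.1875.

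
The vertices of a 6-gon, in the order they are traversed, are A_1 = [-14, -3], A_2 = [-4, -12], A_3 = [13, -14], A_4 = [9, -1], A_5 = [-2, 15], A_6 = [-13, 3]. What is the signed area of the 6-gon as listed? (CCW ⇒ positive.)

Apply the shoelace formula: 2A = Σ (x_i·y_{i+1} − x_{i+1}·y_i), indices taken mod 6.
Cross-terms: 156, 212, 113, 133, 189, 81  ⇒  Σ = 884
Signed area = Σ/2 = 442 (positive ⇒ counter-clockwise traversal).

442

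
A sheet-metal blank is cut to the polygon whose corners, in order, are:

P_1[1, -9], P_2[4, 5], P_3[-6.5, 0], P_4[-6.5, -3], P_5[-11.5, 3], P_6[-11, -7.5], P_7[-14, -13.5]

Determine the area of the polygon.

170.625

Σ = (41) + (32.5) + (19.5) + (-54) + (119.25) + (43.5) + (139.5) = 341.25
Area = |Σ|/2 = 170.625.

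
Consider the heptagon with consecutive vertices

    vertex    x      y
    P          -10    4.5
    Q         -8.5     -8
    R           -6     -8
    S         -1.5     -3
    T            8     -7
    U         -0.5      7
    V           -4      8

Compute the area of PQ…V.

158.625

Apply the surveyor's formula: 2A = Σ (x_i·y_{i+1} − x_{i+1}·y_i), indices taken mod 7.
P→Q: (-10)(-8) − (-8.5)(4.5) = 118.25
Q→R: (-8.5)(-8) − (-6)(-8) = 20
R→S: (-6)(-3) − (-1.5)(-8) = 6
S→T: (-1.5)(-7) − (8)(-3) = 34.5
T→U: (8)(7) − (-0.5)(-7) = 52.5
U→V: (-0.5)(8) − (-4)(7) = 24
V→P: (-4)(4.5) − (-10)(8) = 62
Σ = 317.25
Area = |Σ|/2 = 158.625.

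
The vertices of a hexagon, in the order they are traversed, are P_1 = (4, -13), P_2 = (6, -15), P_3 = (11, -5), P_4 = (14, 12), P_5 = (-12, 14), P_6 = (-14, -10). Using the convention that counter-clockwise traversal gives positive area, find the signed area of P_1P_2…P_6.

616.5

Σ = (18) + (135) + (202) + (340) + (316) + (222) = 1233
Signed area = Σ/2 = 616.5 (positive ⇒ counter-clockwise traversal).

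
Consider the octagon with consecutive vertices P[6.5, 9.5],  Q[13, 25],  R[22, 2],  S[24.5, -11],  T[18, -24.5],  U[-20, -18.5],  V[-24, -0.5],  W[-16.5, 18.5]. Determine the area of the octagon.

1582.25

Apply the shoelace formula: 2A = Σ (x_i·y_{i+1} − x_{i+1}·y_i), indices taken mod 8.
Σ = (39) + (-524) + (-291) + (-402.25) + (-823) + (-434) + (-452.25) + (-277) = -3164.5
Area = |Σ|/2 = 1582.25.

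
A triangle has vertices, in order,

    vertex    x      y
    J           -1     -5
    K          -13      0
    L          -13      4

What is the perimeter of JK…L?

32

|JK| = √((-12)² + (5)²) = √169 = 13
|KL| = √((0)² + (4)²) = √16 = 4
|LJ| = √((12)² + (-9)²) = √225 = 15
Perimeter = 13 + 4 + 15 = 32.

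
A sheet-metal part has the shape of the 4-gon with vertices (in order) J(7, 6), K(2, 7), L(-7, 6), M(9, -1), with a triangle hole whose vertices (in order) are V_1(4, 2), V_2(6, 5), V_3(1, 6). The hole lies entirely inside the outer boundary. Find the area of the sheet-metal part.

47.5

Outer boundary:
Apply the shoelace formula: 2A = Σ (x_i·y_{i+1} − x_{i+1}·y_i), indices taken mod 4.
J→K: (7)(7) − (2)(6) = 37
K→L: (2)(6) − (-7)(7) = 61
L→M: (-7)(-1) − (9)(6) = -47
M→J: (9)(6) − (7)(-1) = 61
Σ = 112
Area = |Σ|/2 = 56.
Hole:
Σ = (8) + (31) + (-22) = 17
Area = |Σ|/2 = 8.5.
Net area = 56 − 8.5 = 47.5.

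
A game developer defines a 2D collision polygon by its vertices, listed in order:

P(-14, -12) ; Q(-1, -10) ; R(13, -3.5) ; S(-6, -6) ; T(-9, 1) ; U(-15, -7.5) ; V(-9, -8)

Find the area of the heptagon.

116.75

Apply the shoelace formula: 2A = Σ (x_i·y_{i+1} − x_{i+1}·y_i), indices taken mod 7.
Cross-terms: 128, 133.5, -99, -60, 82.5, 52.5, -4  ⇒  Σ = 233.5
Area = |Σ|/2 = 116.75.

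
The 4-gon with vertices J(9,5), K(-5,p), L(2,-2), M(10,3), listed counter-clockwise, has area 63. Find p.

6

Write out the shoelace sum; only the two edges meeting at K involve p:
2·Area = [(9·p − (-5)·5) + ((-5)·(-2) − 2·p)] + 49
       = 7·p + 84 = 126
⇒ p = 6.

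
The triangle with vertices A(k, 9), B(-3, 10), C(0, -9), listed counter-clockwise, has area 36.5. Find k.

Write out the shoelace sum; only the two edges meeting at A involve k:
2·Area = [(0·9 − k·(-9)) + (k·10 − (-3)·9)] + 27
       = 19·k + 54 = 73
⇒ k = 1.

1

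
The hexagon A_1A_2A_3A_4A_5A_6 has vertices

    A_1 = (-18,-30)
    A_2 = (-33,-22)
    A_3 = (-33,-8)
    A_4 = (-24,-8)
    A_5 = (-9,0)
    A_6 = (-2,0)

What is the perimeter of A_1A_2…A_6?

98

|A_1A_2| = √((-15)² + (8)²) = √289 = 17
|A_2A_3| = √((0)² + (14)²) = √196 = 14
|A_3A_4| = √((9)² + (0)²) = √81 = 9
|A_4A_5| = √((15)² + (8)²) = √289 = 17
|A_5A_6| = √((7)² + (0)²) = √49 = 7
|A_6A_1| = √((-16)² + (-30)²) = √1156 = 34
Perimeter = 17 + 14 + 9 + 17 + 7 + 34 = 98.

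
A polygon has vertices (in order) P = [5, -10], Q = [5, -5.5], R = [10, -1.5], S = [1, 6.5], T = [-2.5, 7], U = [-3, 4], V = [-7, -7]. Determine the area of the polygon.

162.375

Cross-terms: 22.5, 47.5, 66.5, 23.25, 11, 49, 105  ⇒  Σ = 324.75
Area = |Σ|/2 = 162.375.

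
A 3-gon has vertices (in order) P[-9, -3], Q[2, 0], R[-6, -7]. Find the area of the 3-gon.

Σ = (6) + (-14) + (-45) = -53
Area = |Σ|/2 = 26.5.

26.5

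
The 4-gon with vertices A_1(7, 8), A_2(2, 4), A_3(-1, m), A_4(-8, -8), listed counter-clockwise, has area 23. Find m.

3

Write out the shoelace sum; only the two edges meeting at A_3 involve m:
2·Area = [(2·m − (-1)·4) + ((-1)·(-8) − (-8)·m)] + 4
       = 10·m + 16 = 46
⇒ m = 3.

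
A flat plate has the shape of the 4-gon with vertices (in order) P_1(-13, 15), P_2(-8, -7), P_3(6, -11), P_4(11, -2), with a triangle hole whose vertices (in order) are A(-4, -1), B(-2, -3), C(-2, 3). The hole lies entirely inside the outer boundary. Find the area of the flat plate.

288.5

Outer boundary:
Σ = (211) + (130) + (109) + (139) = 589
Area = |Σ|/2 = 294.5.
Hole:
Apply the shoelace (surveyor's) formula: 2A = Σ (x_i·y_{i+1} − x_{i+1}·y_i), indices taken mod 3.
Cross-terms: 10, -12, 14  ⇒  Σ = 12
Area = |Σ|/2 = 6.
Net area = 294.5 − 6 = 288.5.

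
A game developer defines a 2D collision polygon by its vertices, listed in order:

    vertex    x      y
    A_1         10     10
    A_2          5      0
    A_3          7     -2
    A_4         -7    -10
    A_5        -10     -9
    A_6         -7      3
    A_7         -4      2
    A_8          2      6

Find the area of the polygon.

172

Σ = (-50) + (-10) + (-84) + (-37) + (-93) + (-2) + (-28) + (-40) = -344
Area = |Σ|/2 = 172.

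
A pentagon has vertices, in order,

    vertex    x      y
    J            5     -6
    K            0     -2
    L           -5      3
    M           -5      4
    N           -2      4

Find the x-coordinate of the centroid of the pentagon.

Apply the surveyor's formula. First the cross-terms c_i = x_i·y_{i+1} − x_{i+1}·y_i:
  -10, -10, -5, -12, -8  ⇒  2A = -45, A = -22.5.
Then Σ (x_i + x_{i+1})·c_i = 110, so x̄ = 110 / (6·(-22.5)) = -22/27.

-22/27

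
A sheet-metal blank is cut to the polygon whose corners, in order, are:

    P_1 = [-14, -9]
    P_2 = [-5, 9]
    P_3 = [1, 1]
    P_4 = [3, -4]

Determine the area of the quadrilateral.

137.5

Apply the shoelace (surveyor's) formula: 2A = Σ (x_i·y_{i+1} − x_{i+1}·y_i), indices taken mod 4.
Cross-terms: -171, -14, -7, -83  ⇒  Σ = -275
Area = |Σ|/2 = 137.5.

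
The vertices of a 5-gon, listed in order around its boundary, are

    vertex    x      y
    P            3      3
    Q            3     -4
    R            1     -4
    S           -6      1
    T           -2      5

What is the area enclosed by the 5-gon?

50.5

Apply the shoelace formula: 2A = Σ (x_i·y_{i+1} − x_{i+1}·y_i), indices taken mod 5.
P→Q: (3)(-4) − (3)(3) = -21
Q→R: (3)(-4) − (1)(-4) = -8
R→S: (1)(1) − (-6)(-4) = -23
S→T: (-6)(5) − (-2)(1) = -28
T→P: (-2)(3) − (3)(5) = -21
Σ = -101
Area = |Σ|/2 = 50.5.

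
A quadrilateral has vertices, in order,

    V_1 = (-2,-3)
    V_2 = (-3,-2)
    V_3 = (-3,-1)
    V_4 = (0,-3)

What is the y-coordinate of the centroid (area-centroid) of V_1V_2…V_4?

-34/15

Apply the surveyor's formula. First the cross-terms c_i = x_i·y_{i+1} − x_{i+1}·y_i:
  -5, -3, 9, -6  ⇒  2A = -5, A = -2.5.
Then Σ (y_i + y_{i+1})·c_i = 34, so ȳ = 34 / (6·(-2.5)) = -34/15.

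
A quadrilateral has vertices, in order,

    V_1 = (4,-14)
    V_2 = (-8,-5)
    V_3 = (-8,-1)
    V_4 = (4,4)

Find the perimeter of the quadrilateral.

50

|V_1V_2| = √((-12)² + (9)²) = √225 = 15
|V_2V_3| = √((0)² + (4)²) = √16 = 4
|V_3V_4| = √((12)² + (5)²) = √169 = 13
|V_4V_1| = √((0)² + (-18)²) = √324 = 18
Perimeter = 15 + 4 + 13 + 18 = 50.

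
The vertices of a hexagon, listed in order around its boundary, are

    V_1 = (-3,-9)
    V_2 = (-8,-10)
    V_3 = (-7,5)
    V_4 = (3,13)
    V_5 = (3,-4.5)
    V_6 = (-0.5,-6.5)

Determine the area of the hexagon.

Σ = (-42) + (-110) + (-106) + (-52.5) + (-21.75) + (-15) = -347.25
Area = |Σ|/2 = 173.625.

173.625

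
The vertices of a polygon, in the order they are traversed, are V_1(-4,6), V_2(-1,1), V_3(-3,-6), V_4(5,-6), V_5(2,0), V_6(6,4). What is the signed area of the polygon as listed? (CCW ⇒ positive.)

Apply Gauss's area formula: 2A = Σ (x_i·y_{i+1} − x_{i+1}·y_i), indices taken mod 6.
Cross-terms: 2, 9, 48, 12, 8, 52  ⇒  Σ = 131
Signed area = Σ/2 = 65.5 (positive ⇒ counter-clockwise traversal).

65.5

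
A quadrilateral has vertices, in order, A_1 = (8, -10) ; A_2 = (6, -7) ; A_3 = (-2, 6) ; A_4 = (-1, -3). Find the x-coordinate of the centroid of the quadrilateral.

173/108

Apply the shoelace (surveyor's) formula. First the cross-terms c_i = x_i·y_{i+1} − x_{i+1}·y_i:
  4, 22, 12, 34  ⇒  2A = 72, A = 36.
Then Σ (x_i + x_{i+1})·c_i = 346, so x̄ = 346 / (6·36) = 173/108.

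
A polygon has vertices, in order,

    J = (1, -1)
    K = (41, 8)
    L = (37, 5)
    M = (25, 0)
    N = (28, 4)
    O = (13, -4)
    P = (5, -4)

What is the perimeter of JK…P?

94

|JK| = √((40)² + (9)²) = √1681 = 41
|KL| = √((-4)² + (-3)²) = √25 = 5
|LM| = √((-12)² + (-5)²) = √169 = 13
|MN| = √((3)² + (4)²) = √25 = 5
|NO| = √((-15)² + (-8)²) = √289 = 17
|OP| = √((-8)² + (0)²) = √64 = 8
|PJ| = √((-4)² + (3)²) = √25 = 5
Perimeter = 41 + 5 + 13 + 5 + 17 + 8 + 5 = 94.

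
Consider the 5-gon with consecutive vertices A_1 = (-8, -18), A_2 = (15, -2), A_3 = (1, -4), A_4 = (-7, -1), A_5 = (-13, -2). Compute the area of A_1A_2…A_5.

Apply the shoelace (surveyor's) formula: 2A = Σ (x_i·y_{i+1} − x_{i+1}·y_i), indices taken mod 5.
Σ = (286) + (-58) + (-29) + (1) + (218) = 418
Area = |Σ|/2 = 209.

209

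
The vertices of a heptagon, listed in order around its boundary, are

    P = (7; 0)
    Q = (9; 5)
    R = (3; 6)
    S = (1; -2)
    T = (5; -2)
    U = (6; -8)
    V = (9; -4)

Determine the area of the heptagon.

Apply the surveyor's formula: 2A = Σ (x_i·y_{i+1} − x_{i+1}·y_i), indices taken mod 7.
Σ = (35) + (39) + (-12) + (8) + (-28) + (48) + (28) = 118
Area = |Σ|/2 = 59.

59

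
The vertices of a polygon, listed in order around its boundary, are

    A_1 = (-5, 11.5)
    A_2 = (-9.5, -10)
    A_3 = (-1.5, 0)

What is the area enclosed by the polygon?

A_1→A_2: (-5)(-10) − (-9.5)(11.5) = 159.25
A_2→A_3: (-9.5)(0) − (-1.5)(-10) = -15
A_3→A_1: (-1.5)(11.5) − (-5)(0) = -17.25
Σ = 127
Area = |Σ|/2 = 63.5.

63.5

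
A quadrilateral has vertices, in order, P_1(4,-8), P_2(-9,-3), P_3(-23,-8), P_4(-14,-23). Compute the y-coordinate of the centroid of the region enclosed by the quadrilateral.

-34/3

Apply the surveyor's formula. First the cross-terms c_i = x_i·y_{i+1} − x_{i+1}·y_i:
  -84, 3, 417, 204  ⇒  2A = 540, A = 270.
Then Σ (y_i + y_{i+1})·c_i = -18360, so ȳ = -18360 / (6·270) = -34/3.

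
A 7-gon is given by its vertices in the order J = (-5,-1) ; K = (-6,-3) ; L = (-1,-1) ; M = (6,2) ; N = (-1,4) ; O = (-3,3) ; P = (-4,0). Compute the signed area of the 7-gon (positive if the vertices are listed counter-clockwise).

Apply the shoelace (surveyor's) formula: 2A = Σ (x_i·y_{i+1} − x_{i+1}·y_i), indices taken mod 7.
J→K: (-5)(-3) − (-6)(-1) = 9
K→L: (-6)(-1) − (-1)(-3) = 3
L→M: (-1)(2) − (6)(-1) = 4
M→N: (6)(4) − (-1)(2) = 26
N→O: (-1)(3) − (-3)(4) = 9
O→P: (-3)(0) − (-4)(3) = 12
P→J: (-4)(-1) − (-5)(0) = 4
Σ = 67
Signed area = Σ/2 = 33.5 (positive ⇒ counter-clockwise traversal).

33.5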